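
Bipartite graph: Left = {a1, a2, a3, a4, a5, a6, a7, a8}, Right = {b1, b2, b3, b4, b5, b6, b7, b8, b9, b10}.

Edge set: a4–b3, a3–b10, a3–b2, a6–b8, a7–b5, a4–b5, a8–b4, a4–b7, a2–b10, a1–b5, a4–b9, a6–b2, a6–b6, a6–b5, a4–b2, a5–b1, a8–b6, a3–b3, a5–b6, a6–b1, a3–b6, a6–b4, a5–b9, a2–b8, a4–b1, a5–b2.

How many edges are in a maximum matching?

One maximum matching: a1-b5, a2-b8, a3-b3, a4-b7, a5-b2, a6-b1, a8-b6.
The set {a1, a7} has only 1 neighbour ({b5}), so by Hall's theorem at most 7 of the 8 left vertices can be matched.

7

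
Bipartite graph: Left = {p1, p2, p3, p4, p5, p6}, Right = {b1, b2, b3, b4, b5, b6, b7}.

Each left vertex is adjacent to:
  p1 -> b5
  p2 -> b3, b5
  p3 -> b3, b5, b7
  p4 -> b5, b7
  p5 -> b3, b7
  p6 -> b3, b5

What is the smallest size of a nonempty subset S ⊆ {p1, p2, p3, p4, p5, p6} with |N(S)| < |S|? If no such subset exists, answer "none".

3

Take S = {p1, p2, p6}. Its neighbourhood is {b3, b5}, so |N(S)| = 2 < |S| = 3.
Every subset of size less than 3 has at least as many neighbours as members, so 3 is the minimum.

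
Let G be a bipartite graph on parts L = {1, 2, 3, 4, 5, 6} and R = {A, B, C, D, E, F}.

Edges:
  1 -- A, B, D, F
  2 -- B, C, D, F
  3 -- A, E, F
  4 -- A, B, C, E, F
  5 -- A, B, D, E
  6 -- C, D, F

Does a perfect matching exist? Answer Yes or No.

For example, pair 1–D, 2–B, 3–A, 4–C, 5–E, 6–F.
All 6 left vertices are covered.

Yes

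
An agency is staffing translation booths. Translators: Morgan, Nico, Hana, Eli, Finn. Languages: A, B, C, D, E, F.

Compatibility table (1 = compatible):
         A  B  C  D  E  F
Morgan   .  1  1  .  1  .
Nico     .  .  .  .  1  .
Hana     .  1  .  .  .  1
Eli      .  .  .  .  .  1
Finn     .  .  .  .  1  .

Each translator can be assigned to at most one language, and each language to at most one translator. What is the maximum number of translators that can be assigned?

4

One maximum matching: Morgan–C, Nico–E, Hana–B, Eli–F.
The set {Nico, Finn} has only 1 neighbour ({E}), so by Hall's theorem at most 4 of the 5 translators can be matched.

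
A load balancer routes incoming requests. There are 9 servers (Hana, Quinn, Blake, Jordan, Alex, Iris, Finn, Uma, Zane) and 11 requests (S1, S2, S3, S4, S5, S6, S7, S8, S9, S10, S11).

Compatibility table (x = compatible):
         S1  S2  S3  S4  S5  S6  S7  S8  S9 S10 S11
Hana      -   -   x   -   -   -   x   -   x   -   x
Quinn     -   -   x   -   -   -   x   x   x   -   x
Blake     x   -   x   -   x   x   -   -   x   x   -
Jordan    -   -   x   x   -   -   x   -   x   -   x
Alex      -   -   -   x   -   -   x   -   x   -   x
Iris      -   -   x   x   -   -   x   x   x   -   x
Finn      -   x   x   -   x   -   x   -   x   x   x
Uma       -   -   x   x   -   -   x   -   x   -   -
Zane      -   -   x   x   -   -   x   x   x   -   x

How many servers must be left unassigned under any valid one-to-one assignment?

1

One maximum matching: Hana–S11, Quinn–S8, Blake–S6, Jordan–S9, Alex–S7, Iris–S3, Finn–S2, Uma–S4.
The set {Hana, Quinn, Jordan, Alex, Iris, Uma, Zane} has only 6 neighbours ({S11, S3, S4, S7, S8, S9}), so by Hall's theorem at most 8 of the 9 servers can be matched.
That matches 8 of the 9, leaving 1 unmatched; no matching can do better.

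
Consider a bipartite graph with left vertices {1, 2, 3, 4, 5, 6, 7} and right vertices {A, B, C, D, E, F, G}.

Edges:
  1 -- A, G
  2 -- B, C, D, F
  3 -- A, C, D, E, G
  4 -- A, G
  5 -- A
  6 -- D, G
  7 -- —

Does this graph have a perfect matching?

No

The set {1, 4, 5, 7} has only 2 neighbours ({A, G}), so by Hall's theorem at most 5 of the 7 left vertices can be matched.
Hence no matching covers every left vertex.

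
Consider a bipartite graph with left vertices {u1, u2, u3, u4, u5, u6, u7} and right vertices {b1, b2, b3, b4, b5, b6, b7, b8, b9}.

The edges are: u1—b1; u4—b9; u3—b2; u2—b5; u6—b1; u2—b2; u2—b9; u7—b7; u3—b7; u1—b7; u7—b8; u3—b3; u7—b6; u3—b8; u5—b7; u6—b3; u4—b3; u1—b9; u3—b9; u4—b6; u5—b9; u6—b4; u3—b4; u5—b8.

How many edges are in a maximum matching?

7

For example, pair u1→b9, u2→b5, u3→b4, u4→b6, u5→b7, u6→b3, u7→b8.
This saturates every left vertex, so 7 is the maximum.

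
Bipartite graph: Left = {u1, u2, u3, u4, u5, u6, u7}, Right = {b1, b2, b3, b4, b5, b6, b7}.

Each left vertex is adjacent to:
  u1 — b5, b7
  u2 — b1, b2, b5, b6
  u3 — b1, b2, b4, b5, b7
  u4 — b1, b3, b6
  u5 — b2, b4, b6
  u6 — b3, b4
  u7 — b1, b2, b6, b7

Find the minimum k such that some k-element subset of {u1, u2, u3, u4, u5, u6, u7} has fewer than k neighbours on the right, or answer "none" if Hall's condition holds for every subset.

A matching saturating every left vertex exists, for instance u1→b7, u2→b5, u3→b1, u4→b3, u5→b2, u6→b4, u7→b6.
By Hall's marriage theorem, this means |N(S)| ≥ |S| for every subset S, so no violating subset exists.

none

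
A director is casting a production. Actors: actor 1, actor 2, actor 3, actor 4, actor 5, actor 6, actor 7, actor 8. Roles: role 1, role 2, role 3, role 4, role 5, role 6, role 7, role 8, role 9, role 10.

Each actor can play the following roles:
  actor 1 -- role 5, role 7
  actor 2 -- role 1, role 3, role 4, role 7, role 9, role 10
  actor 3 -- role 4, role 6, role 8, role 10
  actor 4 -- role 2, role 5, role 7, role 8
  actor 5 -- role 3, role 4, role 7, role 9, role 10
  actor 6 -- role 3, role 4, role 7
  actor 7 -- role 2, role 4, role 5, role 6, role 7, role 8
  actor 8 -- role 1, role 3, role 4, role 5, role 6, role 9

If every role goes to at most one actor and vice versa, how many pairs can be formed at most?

8

One maximum matching: actor 1-role 5, actor 2-role 7, actor 3-role 10, actor 4-role 2, actor 5-role 9, actor 6-role 3, actor 7-role 8, actor 8-role 1.
This saturates every actor, so 8 is the maximum.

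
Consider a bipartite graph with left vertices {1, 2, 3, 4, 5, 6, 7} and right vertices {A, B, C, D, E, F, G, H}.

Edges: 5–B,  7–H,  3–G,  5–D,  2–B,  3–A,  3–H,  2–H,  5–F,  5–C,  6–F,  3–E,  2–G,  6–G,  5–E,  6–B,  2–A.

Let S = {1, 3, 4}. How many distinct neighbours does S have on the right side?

4

The union of neighbours of {1, 3, 4} is {A, E, G, H}, which has 4 elements.
Since |N(S)| = 4 ≥ |S| = 3, Hall's condition holds for this subset.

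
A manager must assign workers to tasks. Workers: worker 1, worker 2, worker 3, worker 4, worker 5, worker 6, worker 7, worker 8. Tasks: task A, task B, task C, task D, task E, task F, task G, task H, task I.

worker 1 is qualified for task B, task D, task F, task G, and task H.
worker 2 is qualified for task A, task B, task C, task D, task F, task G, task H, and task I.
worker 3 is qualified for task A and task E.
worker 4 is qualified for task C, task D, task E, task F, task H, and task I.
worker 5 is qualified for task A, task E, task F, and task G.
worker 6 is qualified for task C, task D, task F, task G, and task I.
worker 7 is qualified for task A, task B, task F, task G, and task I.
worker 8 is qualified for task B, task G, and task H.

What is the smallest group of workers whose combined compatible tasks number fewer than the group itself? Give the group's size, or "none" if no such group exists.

none

A matching saturating every worker exists, for instance worker 1→task H, worker 2→task D, worker 3→task A, worker 4→task C, worker 5→task E, worker 6→task I, worker 7→task F, worker 8→task G.
By Hall's marriage theorem, this means |N(S)| ≥ |S| for every subset S, so no violating subset exists.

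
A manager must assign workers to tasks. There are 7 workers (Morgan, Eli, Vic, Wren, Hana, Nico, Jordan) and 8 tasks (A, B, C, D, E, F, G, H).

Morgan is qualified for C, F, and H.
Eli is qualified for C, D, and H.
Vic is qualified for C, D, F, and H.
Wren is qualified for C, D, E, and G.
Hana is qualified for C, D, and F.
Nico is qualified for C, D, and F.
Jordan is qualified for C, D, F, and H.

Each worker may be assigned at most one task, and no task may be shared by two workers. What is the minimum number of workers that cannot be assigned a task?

For example, pair Morgan-H, Eli-D, Vic-C, Wren-E, Hana-F.
The set {Morgan, Eli, Vic, Hana, Nico, Jordan} has only 4 neighbours ({C, D, F, H}), so by Hall's theorem at most 5 of the 7 workers can be matched.
That matches 5 of the 7, leaving 2 unmatched; no matching can do better.

2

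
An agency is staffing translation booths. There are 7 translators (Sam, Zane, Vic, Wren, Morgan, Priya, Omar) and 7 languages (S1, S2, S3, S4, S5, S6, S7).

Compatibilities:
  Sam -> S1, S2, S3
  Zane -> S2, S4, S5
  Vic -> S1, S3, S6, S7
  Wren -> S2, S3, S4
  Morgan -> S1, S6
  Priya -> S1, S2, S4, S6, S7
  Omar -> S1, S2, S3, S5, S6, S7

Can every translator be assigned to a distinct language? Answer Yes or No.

One maximum matching: Sam-S3, Zane-S5, Vic-S6, Wren-S4, Morgan-S1, Priya-S7, Omar-S2.
All 7 translators are covered.

Yes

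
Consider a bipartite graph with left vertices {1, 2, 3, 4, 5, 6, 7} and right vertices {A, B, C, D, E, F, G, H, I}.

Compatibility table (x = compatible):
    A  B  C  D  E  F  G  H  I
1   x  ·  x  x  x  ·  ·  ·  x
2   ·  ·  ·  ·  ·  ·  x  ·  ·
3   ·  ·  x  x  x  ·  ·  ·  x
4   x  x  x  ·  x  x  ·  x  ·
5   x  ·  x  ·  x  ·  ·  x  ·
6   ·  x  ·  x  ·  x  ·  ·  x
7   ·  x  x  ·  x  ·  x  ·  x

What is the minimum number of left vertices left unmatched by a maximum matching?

A valid assignment of size 7: 1-A, 2-G, 3-D, 4-H, 5-C, 6-B, 7-E.
This saturates every left vertex, so 7 is the maximum.
That matches 7 of the 7, leaving 0 unmatched; no matching can do better.

0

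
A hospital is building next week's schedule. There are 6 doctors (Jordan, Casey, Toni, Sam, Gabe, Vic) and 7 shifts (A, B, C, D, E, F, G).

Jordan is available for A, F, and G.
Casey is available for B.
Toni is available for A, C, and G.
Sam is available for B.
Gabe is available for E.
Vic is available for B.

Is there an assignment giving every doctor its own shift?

No

The set {Casey, Sam, Vic} has only 1 neighbour ({B}), so by Hall's theorem at most 4 of the 6 doctors can be matched.
Hence no matching covers every doctor.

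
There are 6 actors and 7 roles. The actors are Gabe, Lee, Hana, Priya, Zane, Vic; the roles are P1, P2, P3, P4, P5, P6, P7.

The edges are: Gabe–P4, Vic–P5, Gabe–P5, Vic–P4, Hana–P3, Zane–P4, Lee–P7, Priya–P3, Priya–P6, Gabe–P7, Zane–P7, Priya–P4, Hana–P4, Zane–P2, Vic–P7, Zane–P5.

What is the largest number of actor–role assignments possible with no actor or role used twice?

6

For example, pair Gabe-P4, Lee-P7, Hana-P3, Priya-P6, Zane-P2, Vic-P5.
All 6 actors are matched, so no larger matching exists.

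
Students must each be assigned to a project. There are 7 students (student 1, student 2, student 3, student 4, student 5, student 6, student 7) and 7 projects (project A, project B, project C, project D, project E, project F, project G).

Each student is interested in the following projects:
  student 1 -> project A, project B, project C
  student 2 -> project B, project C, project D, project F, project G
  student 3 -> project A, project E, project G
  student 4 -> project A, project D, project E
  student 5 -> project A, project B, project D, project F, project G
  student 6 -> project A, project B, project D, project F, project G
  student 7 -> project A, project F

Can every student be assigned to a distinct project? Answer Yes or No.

A valid assignment of size 7: student 1→project C, student 2→project G, student 3→project E, student 4→project D, student 5→project B, student 6→project F, student 7→project A.
All 7 students are covered.

Yes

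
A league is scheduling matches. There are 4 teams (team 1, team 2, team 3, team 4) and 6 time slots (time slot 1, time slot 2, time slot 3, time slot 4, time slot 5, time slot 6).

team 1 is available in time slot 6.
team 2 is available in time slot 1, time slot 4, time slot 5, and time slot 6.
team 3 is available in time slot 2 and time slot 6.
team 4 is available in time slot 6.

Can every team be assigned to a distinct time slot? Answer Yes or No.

The set {team 1, team 4} has only 1 neighbour ({time slot 6}), so by Hall's theorem at most 3 of the 4 teams can be matched.
Hence no matching covers every team.

No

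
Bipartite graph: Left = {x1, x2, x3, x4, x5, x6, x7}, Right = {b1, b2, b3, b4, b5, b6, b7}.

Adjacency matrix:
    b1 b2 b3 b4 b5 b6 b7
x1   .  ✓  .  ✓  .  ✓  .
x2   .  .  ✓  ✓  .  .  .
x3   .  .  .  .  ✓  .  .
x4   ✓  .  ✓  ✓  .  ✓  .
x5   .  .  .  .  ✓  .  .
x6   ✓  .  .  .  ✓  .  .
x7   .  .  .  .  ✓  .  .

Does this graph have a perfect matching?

The set {x3, x5, x7} has only 1 neighbour ({b5}), so by Hall's theorem at most 5 of the 7 left vertices can be matched.
Hence no matching covers every left vertex.

No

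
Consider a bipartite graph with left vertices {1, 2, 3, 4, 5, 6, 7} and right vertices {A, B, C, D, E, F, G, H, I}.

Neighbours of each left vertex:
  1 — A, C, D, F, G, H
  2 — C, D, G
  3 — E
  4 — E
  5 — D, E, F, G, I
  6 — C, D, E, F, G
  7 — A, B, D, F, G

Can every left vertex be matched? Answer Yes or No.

No

The set {3, 4} has only 1 neighbour ({E}), so by Hall's theorem at most 6 of the 7 left vertices can be matched.
Hence no matching covers every left vertex.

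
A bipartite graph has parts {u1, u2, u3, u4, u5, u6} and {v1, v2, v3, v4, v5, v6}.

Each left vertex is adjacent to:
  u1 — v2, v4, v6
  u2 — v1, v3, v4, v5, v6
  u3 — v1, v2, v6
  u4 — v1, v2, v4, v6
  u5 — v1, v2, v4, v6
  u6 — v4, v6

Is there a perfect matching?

The set {u1, u3, u4, u5, u6} has only 4 neighbours ({v1, v2, v4, v6}), so by Hall's theorem at most 5 of the 6 left vertices can be matched.
Hence no matching covers every left vertex.

No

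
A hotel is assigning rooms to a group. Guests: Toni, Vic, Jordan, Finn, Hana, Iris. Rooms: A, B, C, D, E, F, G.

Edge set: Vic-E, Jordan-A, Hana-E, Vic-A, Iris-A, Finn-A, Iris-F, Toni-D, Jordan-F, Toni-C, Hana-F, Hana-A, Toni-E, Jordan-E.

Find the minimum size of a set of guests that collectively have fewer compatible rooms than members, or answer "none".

4

Take S = {Vic, Jordan, Finn, Hana}. Its neighbourhood is {A, E, F}, so |N(S)| = 3 < |S| = 4.
Every subset of size less than 4 has at least as many neighbours as members, so 4 is the minimum.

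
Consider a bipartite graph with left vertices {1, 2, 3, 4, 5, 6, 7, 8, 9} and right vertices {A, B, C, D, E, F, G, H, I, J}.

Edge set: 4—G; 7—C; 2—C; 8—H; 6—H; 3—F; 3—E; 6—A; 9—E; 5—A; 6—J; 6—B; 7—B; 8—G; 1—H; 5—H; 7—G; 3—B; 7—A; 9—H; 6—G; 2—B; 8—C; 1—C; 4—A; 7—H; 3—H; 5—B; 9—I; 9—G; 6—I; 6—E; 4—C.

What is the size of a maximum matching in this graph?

A valid assignment of size 8: 1→H, 2→B, 3→F, 4→C, 5→A, 6→J, 7→G, 9→E.
The set {1, 2, 4, 5, 7, 8} has only 5 neighbours ({A, B, C, G, H}), so by Hall's theorem at most 8 of the 9 left vertices can be matched.

8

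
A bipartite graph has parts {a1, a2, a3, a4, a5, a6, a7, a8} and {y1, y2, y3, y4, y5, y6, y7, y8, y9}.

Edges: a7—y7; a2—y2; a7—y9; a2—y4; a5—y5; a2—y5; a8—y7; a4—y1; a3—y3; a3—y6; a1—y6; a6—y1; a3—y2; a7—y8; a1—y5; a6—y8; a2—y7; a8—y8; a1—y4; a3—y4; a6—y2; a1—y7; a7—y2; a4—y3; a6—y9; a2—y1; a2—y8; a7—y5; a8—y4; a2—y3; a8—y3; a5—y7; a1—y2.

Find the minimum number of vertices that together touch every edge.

The 8 edges a1–y7, a2–y4, a3–y6, a4–y1, a5–y5, a6–y2, a7–y9, a8–y3 form a matching, so any vertex cover needs at least 8 vertices (one per matched edge).
Conversely {a1, a2, a3, a4, a5, a6, a7, a8} meets every edge and has exactly 8 vertices, so 8 is optimal.

8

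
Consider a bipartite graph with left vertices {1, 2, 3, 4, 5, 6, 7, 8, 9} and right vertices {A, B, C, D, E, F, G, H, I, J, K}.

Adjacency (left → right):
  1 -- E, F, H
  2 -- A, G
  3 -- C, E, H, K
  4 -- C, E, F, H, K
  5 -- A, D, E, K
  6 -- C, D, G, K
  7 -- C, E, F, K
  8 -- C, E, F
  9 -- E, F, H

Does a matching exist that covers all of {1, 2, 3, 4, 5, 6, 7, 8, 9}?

The set {1, 3, 4, 7, 8, 9} has only 5 neighbours ({C, E, F, H, K}), so by Hall's theorem at most 8 of the 9 left vertices can be matched.
Hence no matching covers every left vertex.

No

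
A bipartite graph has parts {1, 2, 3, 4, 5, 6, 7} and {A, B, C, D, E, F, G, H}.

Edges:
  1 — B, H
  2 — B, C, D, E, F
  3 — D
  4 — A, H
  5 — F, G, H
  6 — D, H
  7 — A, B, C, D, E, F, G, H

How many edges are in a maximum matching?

One maximum matching: 1-B, 2-E, 3-D, 4-A, 5-F, 6-H, 7-G.
All 7 left vertices are matched, so no larger matching exists.

7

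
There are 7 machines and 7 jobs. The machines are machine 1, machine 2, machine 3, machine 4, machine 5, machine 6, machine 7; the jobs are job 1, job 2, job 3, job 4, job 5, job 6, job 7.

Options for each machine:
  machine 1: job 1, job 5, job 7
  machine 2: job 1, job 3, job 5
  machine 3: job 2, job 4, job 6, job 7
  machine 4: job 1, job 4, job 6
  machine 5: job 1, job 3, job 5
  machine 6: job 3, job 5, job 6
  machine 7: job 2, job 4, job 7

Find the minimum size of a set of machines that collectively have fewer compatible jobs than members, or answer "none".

none

A matching saturating every machine exists, for instance machine 1→job 7, machine 2→job 5, machine 3→job 6, machine 4→job 4, machine 5→job 1, machine 6→job 3, machine 7→job 2.
By Hall's marriage theorem, this means |N(S)| ≥ |S| for every subset S, so no violating subset exists.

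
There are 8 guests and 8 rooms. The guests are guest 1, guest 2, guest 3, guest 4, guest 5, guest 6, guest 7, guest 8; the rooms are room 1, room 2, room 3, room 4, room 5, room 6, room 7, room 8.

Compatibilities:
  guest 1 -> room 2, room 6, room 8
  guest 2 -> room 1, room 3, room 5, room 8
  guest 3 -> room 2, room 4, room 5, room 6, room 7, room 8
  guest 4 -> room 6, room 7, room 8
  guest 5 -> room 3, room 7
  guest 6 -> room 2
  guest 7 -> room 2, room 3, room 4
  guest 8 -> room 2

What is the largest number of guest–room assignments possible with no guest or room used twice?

7

For example, pair guest 1→room 6, guest 2→room 1, guest 3→room 4, guest 4→room 8, guest 5→room 7, guest 6→room 2, guest 7→room 3.
The set {guest 6, guest 8} has only 1 neighbour ({room 2}), so by Hall's theorem at most 7 of the 8 guests can be matched.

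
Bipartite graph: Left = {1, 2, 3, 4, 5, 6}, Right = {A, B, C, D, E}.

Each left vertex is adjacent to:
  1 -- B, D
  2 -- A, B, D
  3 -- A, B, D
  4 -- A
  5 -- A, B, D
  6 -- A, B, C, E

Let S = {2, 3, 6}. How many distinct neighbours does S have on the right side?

The union of neighbours of {2, 3, 6} is {A, B, C, D, E}, which has 5 elements.
Since |N(S)| = 5 ≥ |S| = 3, Hall's condition holds for this subset.

5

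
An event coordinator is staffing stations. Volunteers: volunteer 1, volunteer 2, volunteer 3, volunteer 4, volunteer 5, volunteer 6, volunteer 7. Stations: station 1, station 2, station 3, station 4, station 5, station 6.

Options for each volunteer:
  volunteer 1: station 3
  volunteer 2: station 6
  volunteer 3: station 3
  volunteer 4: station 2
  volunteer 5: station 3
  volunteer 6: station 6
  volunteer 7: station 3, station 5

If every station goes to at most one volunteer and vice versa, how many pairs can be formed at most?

One maximum matching: volunteer 1→station 3, volunteer 2→station 6, volunteer 4→station 2, volunteer 7→station 5.
The set {volunteer 1, volunteer 2, volunteer 3, volunteer 5, volunteer 6} has only 2 neighbours ({station 3, station 6}), so by Hall's theorem at most 4 of the 7 volunteers can be matched.

4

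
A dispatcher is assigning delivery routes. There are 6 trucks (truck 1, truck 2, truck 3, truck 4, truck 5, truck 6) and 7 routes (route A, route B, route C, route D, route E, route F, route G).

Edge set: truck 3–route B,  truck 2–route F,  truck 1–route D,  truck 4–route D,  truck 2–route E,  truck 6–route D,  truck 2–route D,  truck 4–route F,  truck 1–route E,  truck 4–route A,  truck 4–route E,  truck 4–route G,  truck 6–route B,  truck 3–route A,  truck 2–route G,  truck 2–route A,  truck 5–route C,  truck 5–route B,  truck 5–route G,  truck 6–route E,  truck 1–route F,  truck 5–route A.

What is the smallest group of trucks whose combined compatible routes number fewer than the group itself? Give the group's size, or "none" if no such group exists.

A matching saturating every truck exists, for instance truck 1→route F, truck 2→route D, truck 3→route A, truck 4→route G, truck 5→route B, truck 6→route E.
By Hall's marriage theorem, this means |N(S)| ≥ |S| for every subset S, so no violating subset exists.

none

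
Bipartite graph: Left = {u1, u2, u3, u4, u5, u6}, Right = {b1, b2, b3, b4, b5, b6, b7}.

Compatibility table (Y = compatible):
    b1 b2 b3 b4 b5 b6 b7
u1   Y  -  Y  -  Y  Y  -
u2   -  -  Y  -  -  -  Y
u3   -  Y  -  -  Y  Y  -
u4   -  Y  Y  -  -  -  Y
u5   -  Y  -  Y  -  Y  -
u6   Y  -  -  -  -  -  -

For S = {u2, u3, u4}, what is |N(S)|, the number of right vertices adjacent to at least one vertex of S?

5

The union of neighbours of {u2, u3, u4} is {b2, b3, b5, b6, b7}, which has 5 elements.
Since |N(S)| = 5 ≥ |S| = 3, Hall's condition holds for this subset.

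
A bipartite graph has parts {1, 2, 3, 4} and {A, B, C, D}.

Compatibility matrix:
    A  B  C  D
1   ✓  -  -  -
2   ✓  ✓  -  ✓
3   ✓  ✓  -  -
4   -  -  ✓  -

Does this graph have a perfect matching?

For example, pair 1–A, 2–D, 3–B, 4–C.
Every left vertex is matched, so this is a perfect matching.

Yes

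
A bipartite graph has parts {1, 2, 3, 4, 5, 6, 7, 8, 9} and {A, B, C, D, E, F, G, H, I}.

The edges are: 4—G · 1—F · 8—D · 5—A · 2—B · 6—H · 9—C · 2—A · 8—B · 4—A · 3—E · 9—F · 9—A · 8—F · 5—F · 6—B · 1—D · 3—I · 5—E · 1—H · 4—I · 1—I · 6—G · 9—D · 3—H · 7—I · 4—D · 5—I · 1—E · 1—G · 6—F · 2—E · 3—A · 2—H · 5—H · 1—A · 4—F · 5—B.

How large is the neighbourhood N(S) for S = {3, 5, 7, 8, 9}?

The union of neighbours of {3, 5, 7, 8, 9} is {A, B, C, D, E, F, H, I}, which has 8 elements.
Since |N(S)| = 8 ≥ |S| = 5, Hall's condition holds for this subset.

8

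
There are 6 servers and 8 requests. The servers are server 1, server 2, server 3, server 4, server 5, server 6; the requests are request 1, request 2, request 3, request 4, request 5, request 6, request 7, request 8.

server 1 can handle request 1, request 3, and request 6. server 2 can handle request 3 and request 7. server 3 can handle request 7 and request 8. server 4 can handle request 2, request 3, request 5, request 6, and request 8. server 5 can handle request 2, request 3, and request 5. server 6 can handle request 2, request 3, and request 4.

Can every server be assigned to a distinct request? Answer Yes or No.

Yes

One maximum matching: server 1-request 3, server 2-request 7, server 3-request 8, server 4-request 6, server 5-request 5, server 6-request 4.
All 6 servers are covered.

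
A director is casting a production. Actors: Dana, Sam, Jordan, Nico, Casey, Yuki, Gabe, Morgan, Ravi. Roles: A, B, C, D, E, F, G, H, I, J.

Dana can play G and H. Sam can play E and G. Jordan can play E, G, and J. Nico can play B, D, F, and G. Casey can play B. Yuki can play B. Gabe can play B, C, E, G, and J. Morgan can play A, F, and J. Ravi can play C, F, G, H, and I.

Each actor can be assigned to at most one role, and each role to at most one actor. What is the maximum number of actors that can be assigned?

8

A valid assignment of size 8: Dana–H, Sam–E, Jordan–J, Nico–D, Casey–B, Gabe–C, Morgan–F, Ravi–G.
The set {Casey, Yuki} has only 1 neighbour ({B}), so by Hall's theorem at most 8 of the 9 actors can be matched.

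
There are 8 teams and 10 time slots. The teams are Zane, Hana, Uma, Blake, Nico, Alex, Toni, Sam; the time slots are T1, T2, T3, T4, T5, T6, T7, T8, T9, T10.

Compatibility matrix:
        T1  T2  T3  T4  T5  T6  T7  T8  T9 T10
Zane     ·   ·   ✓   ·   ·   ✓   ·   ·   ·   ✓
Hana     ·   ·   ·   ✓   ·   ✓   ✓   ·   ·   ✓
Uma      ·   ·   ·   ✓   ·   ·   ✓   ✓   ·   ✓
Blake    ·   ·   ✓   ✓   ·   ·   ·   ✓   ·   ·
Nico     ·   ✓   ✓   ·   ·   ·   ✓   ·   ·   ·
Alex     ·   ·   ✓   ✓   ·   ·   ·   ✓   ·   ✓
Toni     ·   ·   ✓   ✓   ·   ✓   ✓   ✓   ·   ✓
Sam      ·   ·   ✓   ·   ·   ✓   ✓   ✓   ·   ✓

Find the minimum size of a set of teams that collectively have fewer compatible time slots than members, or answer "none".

Take S = {Zane, Hana, Uma, Blake, Alex, Toni, Sam}. Its neighbourhood is {T3, T4, T6, T7, T8, T10}, so |N(S)| = 6 < |S| = 7.
Every subset of size less than 7 has at least as many neighbours as members, so 7 is the minimum.

7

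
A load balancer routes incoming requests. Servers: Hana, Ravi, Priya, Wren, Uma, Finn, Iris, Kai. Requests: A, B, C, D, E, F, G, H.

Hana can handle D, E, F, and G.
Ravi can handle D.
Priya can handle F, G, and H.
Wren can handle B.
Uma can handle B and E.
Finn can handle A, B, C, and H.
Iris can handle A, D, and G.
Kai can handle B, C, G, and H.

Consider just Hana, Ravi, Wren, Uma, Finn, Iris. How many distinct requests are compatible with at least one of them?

8

The union of neighbours of {Hana, Ravi, Wren, Uma, Finn, Iris} is {A, B, C, D, E, F, G, H}, which has 8 elements.
Since |N(S)| = 8 ≥ |S| = 6, Hall's condition holds for this subset.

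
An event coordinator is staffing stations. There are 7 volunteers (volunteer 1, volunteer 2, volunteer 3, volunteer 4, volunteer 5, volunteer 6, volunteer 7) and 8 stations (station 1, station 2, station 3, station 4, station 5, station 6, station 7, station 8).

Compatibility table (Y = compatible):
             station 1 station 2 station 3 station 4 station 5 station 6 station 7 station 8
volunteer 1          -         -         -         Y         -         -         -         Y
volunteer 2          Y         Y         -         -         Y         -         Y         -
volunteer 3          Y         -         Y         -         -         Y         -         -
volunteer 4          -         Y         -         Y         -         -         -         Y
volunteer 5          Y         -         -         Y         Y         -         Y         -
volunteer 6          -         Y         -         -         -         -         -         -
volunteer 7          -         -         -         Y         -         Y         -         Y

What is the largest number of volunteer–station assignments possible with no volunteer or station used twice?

7

For example, pair volunteer 1-station 4, volunteer 2-station 1, volunteer 3-station 3, volunteer 4-station 8, volunteer 5-station 7, volunteer 6-station 2, volunteer 7-station 6.
All 7 volunteers are matched, so no larger matching exists.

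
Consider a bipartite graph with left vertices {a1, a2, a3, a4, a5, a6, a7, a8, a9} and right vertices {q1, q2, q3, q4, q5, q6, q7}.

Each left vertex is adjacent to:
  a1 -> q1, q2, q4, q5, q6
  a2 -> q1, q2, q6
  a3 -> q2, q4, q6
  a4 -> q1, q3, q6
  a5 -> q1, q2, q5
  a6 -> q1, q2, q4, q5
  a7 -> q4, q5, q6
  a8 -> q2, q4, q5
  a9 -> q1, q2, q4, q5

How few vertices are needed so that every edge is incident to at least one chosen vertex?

6

{a4, q1, q2, q4, q5, q6} is a vertex cover of size 6: every edge has an endpoint in this set.
No smaller cover exists because a1–q4, a2–q1, a3–q6, a4–q3, a5–q5, a6–q2 is a matching of size 6, and a cover must include an endpoint of each of these disjoint edges (König's theorem).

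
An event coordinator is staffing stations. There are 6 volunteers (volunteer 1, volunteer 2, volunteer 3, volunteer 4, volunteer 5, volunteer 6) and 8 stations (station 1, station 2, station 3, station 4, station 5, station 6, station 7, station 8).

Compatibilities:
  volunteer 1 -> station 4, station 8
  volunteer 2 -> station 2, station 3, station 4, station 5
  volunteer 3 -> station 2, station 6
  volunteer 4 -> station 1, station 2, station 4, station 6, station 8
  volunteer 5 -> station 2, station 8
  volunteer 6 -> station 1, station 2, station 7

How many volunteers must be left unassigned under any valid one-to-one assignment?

For example, pair volunteer 1–station 4, volunteer 2–station 3, volunteer 3–station 6, volunteer 4–station 1, volunteer 5–station 8, volunteer 6–station 2.
This saturates every volunteer, so 6 is the maximum.
That matches 6 of the 6, leaving 0 unmatched; no matching can do better.

0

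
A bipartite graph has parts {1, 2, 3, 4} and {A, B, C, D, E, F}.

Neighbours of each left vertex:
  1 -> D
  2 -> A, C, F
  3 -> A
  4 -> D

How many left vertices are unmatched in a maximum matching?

1

For example, pair 1-D, 2-F, 3-A.
The set {1, 4} has only 1 neighbour ({D}), so by Hall's theorem at most 3 of the 4 left vertices can be matched.
That matches 3 of the 4, leaving 1 unmatched; no matching can do better.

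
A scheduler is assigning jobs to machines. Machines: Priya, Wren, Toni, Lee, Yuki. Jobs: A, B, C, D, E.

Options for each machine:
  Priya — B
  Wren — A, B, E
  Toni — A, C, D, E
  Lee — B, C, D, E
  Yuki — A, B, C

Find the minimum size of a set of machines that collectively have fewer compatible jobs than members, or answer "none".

A matching saturating every machine exists, for instance Priya→B, Wren→A, Toni→E, Lee→D, Yuki→C.
By Hall's marriage theorem, this means |N(S)| ≥ |S| for every subset S, so no violating subset exists.

none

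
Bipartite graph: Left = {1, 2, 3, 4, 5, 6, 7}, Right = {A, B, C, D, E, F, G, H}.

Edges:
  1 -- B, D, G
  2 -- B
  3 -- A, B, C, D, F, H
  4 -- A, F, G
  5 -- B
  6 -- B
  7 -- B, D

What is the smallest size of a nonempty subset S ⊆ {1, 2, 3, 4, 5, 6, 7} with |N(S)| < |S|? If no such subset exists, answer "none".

Take S = {2, 5}. Its neighbourhood is {B}, so |N(S)| = 1 < |S| = 2.
No single vertex violates Hall's condition since each has at least one neighbour, so 2 is the minimum.

2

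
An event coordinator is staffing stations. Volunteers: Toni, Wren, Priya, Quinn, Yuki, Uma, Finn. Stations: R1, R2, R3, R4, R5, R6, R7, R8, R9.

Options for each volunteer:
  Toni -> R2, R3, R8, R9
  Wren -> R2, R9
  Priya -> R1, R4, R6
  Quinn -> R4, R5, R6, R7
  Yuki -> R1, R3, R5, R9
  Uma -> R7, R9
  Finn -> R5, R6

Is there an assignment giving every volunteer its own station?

Yes

For example, pair Toni→R8, Wren→R2, Priya→R6, Quinn→R4, Yuki→R9, Uma→R7, Finn→R5.
All 7 volunteers are covered.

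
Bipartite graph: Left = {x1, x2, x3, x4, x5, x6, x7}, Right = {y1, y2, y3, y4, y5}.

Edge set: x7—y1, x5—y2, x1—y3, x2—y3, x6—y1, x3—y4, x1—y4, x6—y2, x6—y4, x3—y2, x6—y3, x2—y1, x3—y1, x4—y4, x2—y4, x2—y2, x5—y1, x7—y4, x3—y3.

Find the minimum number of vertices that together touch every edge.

A maximum matching has 4 edges (e.g. x1–y3, x2–y2, x3–y1, x4–y4).
By König's theorem the minimum vertex cover has the same size. One such cover is {y1, y2, y3, y4}.

4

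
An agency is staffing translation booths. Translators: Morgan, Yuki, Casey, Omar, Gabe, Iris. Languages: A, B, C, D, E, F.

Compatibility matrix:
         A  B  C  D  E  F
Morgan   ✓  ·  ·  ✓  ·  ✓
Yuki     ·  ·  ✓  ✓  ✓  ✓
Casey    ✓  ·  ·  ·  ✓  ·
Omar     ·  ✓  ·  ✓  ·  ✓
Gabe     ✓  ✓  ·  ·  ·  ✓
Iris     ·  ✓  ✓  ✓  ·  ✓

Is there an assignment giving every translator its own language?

Yes

One maximum matching: Morgan–A, Yuki–C, Casey–E, Omar–D, Gabe–F, Iris–B.
All 6 translators are covered.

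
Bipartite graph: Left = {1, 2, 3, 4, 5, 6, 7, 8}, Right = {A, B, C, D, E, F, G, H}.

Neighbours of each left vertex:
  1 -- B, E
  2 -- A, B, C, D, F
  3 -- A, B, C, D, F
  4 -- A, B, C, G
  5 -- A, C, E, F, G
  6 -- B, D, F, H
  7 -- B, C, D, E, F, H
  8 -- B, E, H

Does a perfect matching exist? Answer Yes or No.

A valid assignment of size 8: 1→E, 2→D, 3→A, 4→C, 5→G, 6→F, 7→H, 8→B.
Every left vertex is matched, so this is a perfect matching.

Yes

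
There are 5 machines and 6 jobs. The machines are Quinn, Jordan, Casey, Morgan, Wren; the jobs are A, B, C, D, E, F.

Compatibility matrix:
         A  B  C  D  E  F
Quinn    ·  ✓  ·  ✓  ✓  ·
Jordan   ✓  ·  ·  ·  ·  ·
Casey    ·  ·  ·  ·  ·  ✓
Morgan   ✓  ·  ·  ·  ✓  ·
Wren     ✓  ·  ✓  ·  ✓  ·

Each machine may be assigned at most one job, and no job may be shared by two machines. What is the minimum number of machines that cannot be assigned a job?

A valid assignment of size 5: Quinn–B, Jordan–A, Casey–F, Morgan–E, Wren–C.
All 5 machines are matched, so no larger matching exists.
That matches 5 of the 5, leaving 0 unmatched; no matching can do better.

0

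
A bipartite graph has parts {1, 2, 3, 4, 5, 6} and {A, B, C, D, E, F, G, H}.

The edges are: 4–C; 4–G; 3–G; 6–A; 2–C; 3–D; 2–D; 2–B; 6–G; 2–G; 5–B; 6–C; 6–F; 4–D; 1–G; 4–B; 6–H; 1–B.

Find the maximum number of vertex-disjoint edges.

5

One maximum matching: 1-G, 2-C, 3-D, 4-B, 6-A.
The set {1, 2, 3, 4, 5} has only 4 neighbours ({B, C, D, G}), so by Hall's theorem at most 5 of the 6 left vertices can be matched.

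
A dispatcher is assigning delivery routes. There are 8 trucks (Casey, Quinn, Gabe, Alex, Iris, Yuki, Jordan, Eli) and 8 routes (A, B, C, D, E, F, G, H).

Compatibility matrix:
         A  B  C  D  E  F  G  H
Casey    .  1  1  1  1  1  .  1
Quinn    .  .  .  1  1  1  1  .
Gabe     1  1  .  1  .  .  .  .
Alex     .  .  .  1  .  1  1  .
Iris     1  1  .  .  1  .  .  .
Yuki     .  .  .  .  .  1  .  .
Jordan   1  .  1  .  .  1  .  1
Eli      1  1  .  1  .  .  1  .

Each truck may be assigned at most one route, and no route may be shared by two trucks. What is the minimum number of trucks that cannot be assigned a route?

For example, pair Casey-H, Quinn-E, Gabe-D, Alex-G, Iris-A, Yuki-F, Jordan-C, Eli-B.
This saturates every truck, so 8 is the maximum.
That matches 8 of the 8, leaving 0 unmatched; no matching can do better.

0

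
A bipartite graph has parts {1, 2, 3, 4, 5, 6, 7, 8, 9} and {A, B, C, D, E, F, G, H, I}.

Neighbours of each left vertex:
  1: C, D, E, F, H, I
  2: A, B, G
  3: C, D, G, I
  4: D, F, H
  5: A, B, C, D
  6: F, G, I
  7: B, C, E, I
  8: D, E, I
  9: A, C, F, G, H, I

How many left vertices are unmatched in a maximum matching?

0

For example, pair 1–H, 2–A, 3–C, 4–F, 5–B, 6–I, 7–E, 8–D, 9–G.
All 9 left vertices are matched, so no larger matching exists.
That matches 9 of the 9, leaving 0 unmatched; no matching can do better.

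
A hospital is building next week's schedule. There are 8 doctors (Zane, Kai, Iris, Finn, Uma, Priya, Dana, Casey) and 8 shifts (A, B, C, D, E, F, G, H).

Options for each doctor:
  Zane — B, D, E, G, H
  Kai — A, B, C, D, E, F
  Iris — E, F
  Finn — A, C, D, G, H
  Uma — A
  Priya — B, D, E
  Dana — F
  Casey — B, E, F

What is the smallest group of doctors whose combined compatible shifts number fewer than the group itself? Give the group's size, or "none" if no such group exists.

none

A matching saturating every doctor exists, for instance Zane→G, Kai→C, Iris→E, Finn→H, Uma→A, Priya→D, Dana→F, Casey→B.
By Hall's marriage theorem, this means |N(S)| ≥ |S| for every subset S, so no violating subset exists.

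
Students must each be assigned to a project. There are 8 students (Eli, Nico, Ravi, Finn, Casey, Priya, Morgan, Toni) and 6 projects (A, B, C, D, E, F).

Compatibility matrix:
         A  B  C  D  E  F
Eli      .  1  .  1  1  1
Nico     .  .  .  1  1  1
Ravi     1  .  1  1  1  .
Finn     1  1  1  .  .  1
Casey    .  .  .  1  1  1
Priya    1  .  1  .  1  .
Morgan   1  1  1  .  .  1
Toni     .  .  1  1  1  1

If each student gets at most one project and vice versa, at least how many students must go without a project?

For example, pair Eli→B, Nico→F, Ravi→A, Finn→C, Casey→D, Priya→E.
The set {Eli, Nico, Ravi, Finn, Casey, Priya, Morgan, Toni} has only 6 neighbours ({A, B, C, D, E, F}), so by Hall's theorem at most 6 of the 8 students can be matched.
That matches 6 of the 8, leaving 2 unmatched; no matching can do better.

2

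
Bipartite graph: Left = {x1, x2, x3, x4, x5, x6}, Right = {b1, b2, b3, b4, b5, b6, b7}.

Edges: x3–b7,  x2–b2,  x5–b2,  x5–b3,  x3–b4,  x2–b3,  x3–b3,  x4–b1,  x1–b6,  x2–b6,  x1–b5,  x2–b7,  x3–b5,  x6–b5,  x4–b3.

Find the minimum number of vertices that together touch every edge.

{x1, x2, x3, x4, x5, x6} is a vertex cover of size 6: every edge has an endpoint in this set.
No smaller cover exists because x1–b6, x2–b3, x3–b7, x4–b1, x5–b2, x6–b5 is a matching of size 6, and a cover must include an endpoint of each of these disjoint edges (König's theorem).

6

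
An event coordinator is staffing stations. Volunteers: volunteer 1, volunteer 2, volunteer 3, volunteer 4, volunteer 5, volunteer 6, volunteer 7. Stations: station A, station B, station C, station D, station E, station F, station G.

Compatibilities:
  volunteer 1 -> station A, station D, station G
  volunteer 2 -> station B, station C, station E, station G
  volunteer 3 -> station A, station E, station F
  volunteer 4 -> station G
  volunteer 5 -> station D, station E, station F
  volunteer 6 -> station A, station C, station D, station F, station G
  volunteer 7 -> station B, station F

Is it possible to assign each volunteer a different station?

Yes

For example, pair volunteer 1-station A, volunteer 2-station C, volunteer 3-station E, volunteer 4-station G, volunteer 5-station D, volunteer 6-station F, volunteer 7-station B.
Every volunteer is matched, so this is a perfect matching.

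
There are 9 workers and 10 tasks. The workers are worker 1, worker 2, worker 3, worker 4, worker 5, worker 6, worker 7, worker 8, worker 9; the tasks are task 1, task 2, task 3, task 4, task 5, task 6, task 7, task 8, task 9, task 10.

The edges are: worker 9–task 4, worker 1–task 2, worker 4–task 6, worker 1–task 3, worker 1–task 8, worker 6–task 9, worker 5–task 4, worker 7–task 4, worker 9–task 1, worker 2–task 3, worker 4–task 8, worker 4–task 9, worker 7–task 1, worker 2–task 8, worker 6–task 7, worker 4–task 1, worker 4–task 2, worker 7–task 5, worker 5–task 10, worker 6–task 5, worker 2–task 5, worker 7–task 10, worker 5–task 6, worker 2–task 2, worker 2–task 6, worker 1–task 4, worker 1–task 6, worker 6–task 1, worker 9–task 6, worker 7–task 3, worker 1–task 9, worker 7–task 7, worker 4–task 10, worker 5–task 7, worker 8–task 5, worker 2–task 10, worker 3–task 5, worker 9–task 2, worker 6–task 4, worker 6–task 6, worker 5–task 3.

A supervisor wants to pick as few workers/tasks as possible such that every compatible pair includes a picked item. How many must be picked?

8

{worker 1, worker 2, worker 4, worker 5, worker 6, worker 7, worker 9, task 5} is a vertex cover of size 8: every edge has an endpoint in this set.
No smaller cover exists because worker 1–task 6, worker 2–task 10, worker 3–task 5, worker 4–task 8, worker 5–task 7, worker 6–task 1, worker 7–task 4, worker 9–task 2 is a matching of size 8, and a cover must include an endpoint of each of these disjoint edges (König's theorem).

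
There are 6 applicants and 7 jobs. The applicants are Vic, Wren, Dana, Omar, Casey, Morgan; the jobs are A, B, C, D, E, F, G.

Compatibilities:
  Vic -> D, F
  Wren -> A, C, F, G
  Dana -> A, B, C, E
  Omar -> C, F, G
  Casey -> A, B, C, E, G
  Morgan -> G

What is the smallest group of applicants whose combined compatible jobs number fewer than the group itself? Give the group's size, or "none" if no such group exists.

none

A matching saturating every applicant exists, for instance Vic→D, Wren→C, Dana→B, Omar→F, Casey→A, Morgan→G.
By Hall's marriage theorem, this means |N(S)| ≥ |S| for every subset S, so no violating subset exists.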